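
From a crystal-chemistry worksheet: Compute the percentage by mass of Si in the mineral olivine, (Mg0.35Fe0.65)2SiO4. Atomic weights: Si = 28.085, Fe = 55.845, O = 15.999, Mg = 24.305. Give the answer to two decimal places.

Formula mass = 0.70*24.305 + 1.30*55.845 + 1*28.085 + 4*15.999 = 181.693 g/mol, of which 28.085 g is Si.
So Si makes up 28.085/181.693 = 0.1546 of the mass, i.e. 15.46%.

15.46 mass %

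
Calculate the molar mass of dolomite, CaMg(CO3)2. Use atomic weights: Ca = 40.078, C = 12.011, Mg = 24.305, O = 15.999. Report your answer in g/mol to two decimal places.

The formula mass is the sum 1(40.078) + 1(24.305) + 2(12.011) + 6(15.999).

184.40 g/mol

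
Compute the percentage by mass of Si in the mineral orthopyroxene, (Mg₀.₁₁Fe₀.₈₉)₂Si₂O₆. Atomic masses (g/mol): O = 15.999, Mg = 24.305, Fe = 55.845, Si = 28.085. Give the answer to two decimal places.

21.86 weight percent

M((Mg₀.₁₁Fe₀.₈₉)₂Si₂O₆) = 256.915 g/mol.
Si contributes 2 × 28.085 = 56.170 g per mole.
56.170/256.915 = 0.2186 → 21.86%.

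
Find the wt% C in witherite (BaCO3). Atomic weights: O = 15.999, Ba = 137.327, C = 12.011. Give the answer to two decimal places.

Formula mass = 1×137.327 + 1×12.011 + 3×15.999 = 197.335 g/mol, of which 12.011 g is C.
So C makes up 12.011/197.335 = 0.0609 of the mass, i.e. 6.09%.

6.09 mass %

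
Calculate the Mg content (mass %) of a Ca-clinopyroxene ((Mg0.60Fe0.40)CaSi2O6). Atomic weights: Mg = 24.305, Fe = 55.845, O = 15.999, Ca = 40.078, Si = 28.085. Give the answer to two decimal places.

Molar mass of (Mg0.60Fe0.40)CaSi2O6: 0.60·24.305 + 0.40·55.845 + 1·40.078 + 2·28.085 + 6·15.999 = 229.163 g/mol.
Mass of Mg per formula unit: 0.60 × 24.305 = 14.583 g.
Weight fraction Mg = 14.583 / 229.163 = 0.0636.

6.36 mass %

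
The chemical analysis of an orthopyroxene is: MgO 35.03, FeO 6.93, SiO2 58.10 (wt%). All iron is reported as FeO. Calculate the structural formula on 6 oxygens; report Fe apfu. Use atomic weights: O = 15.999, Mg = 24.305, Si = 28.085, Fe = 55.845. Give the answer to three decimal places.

35.03 wt% MgO ÷ 40.304 g/mol = 0.86914 mol, giving 0.86914 Mg and 0.86914 O.
6.93 wt% FeO ÷ 71.844 g/mol = 0.09646 mol, giving 0.09646 Fe and 0.09646 O.
58.10 wt% SiO2 ÷ 60.083 g/mol = 0.96700 mol, giving 0.96700 Si and 1.93400 O.
Oxygen sums to 2.89960; scaling by 6/2.89960 = 2.06925 puts the formula on 6 O.
Fe: 0.09646 × 2.06925 = 0.200 atoms per formula unit.

0.200 Fe apfu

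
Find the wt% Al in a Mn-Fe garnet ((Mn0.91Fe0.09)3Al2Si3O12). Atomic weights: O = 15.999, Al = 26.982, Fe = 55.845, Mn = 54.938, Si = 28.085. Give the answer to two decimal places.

10.90 mass %

M((Mn0.91Fe0.09)3Al2Si3O12) = 495.266 g/mol.
Al contributes 2 × 26.982 = 53.964 g per mole.
53.964/495.266 = 0.1090 → 10.90%.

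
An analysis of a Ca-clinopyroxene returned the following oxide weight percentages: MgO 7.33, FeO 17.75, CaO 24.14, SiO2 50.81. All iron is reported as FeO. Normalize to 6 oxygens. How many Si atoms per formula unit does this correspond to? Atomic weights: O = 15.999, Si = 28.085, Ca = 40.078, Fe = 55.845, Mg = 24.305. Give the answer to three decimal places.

7.33 wt% MgO ÷ 40.304 g/mol = 0.18187 mol, giving 0.18187 Mg and 0.18187 O.
17.75 wt% FeO ÷ 71.844 g/mol = 0.24706 mol, giving 0.24706 Fe and 0.24706 O.
24.14 wt% CaO ÷ 56.077 g/mol = 0.43048 mol, giving 0.43048 Ca and 0.43048 O.
50.81 wt% SiO2 ÷ 60.083 g/mol = 0.84566 mol, giving 0.84566 Si and 1.69132 O.
Oxygen sums to 2.55073; scaling by 6/2.55073 = 2.35227 puts the formula on 6 O.
Si: 0.84566 × 2.35227 = 1.989 atoms per formula unit.

1.989 Si apfu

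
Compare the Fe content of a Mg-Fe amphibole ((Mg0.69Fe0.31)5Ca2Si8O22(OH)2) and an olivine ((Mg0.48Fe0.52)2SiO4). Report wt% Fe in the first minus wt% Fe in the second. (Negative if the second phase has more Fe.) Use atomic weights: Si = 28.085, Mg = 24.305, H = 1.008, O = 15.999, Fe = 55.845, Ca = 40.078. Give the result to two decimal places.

Fe in (Mg0.69Fe0.31)5Ca2Si8O22(OH)2: molar mass 861.240 g/mol; 1.55×55.845 = 86.560 g → 10.05 wt%.
Fe in (Mg0.48Fe0.52)2SiO4: molar mass 173.493 g/mol; 1.04×55.845 = 58.079 g → 33.48 wt%.
Difference = 10.05 − 33.48 = -23.43 percentage points.

-23.43 percentage points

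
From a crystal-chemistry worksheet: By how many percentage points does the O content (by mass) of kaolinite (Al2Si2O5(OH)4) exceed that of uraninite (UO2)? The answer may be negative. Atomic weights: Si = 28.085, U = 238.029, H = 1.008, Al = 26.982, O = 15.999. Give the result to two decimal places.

O in Al2Si2O5(OH)4: molar mass 258.157 g/mol; 9×15.999 = 143.991 g → 55.78 wt%.
O in UO2: molar mass 270.027 g/mol; 2×15.999 = 31.998 g → 11.85 wt%.
Difference = 55.78 − 11.85 = 43.93 percentage points.

43.93 percentage points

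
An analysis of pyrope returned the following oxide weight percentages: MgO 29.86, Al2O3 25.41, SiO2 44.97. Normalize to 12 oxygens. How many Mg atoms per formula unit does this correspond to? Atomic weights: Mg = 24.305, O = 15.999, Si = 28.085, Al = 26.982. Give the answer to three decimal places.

2.978 Mg apfu

MgO (M=40.304): mol = 0.74087; Mg = 0.74087, O = 0.74087.
Al2O3 (M=101.961): mol = 0.24921; Al = 0.49842, O = 0.74763.
SiO2 (M=60.083): mol = 0.74846; Si = 0.74846, O = 1.49692.
ΣO = 2.98542; factor = 12/ΣO = 4.01953.
Mg apfu = 0.74087 × 4.01953 = 2.978.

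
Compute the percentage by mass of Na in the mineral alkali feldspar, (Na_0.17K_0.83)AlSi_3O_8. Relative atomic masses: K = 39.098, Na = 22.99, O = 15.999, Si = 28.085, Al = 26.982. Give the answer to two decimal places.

M((Na_0.17K_0.83)AlSi_3O_8) = 275.589 g/mol.
Na contributes 0.17 × 22.99 = 3.908 g per mole.
3.908/275.589 = 0.0142 → 1.42%.

1.42 weight percent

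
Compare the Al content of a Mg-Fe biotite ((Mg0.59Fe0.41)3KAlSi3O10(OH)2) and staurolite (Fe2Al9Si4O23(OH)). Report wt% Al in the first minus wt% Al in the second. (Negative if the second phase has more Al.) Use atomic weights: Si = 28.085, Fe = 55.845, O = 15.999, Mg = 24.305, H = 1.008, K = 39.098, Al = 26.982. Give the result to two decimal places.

-22.59 percentage points

Al in (Mg0.59Fe0.41)3KAlSi3O10(OH)2: molar mass 456.048 g/mol; 1×26.982 = 26.982 g → 5.92 wt%.
Al in Fe2Al9Si4O23(OH): molar mass 851.852 g/mol; 9×26.982 = 242.838 g → 28.51 wt%.
Difference = 5.92 − 28.51 = -22.59 percentage points.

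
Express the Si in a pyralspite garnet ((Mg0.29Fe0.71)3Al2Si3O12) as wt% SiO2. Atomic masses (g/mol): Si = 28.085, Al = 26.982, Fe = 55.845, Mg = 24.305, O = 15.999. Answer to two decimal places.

38.33 wt%

Molar mass of (Mg0.29Fe0.71)3Al2Si3O12 = 0.87×24.305 + 2.13×55.845 + 2×26.982 + 3×28.085 + 12×15.999 = 470.302 g/mol.
Each formula unit contains 3 Si, equivalent to 3/1 = 3.0000 mol SiO2.
M(SiO2) = 1×28.085 + 2×15.999 = 60.083 g/mol.
Mass of SiO2 per formula unit = 3.0000 × 60.083 = 180.249 g.
SiO2 wt% = 180.249 / 470.302 × 100 = 38.33%.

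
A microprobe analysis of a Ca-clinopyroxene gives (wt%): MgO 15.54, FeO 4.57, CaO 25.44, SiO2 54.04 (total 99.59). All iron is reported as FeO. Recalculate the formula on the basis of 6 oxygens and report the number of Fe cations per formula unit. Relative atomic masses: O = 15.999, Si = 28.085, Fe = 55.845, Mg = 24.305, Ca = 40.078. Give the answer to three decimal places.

0.141 Fe apfu

15.54 wt% MgO ÷ 40.304 g/mol = 0.38557 mol, giving 0.38557 Mg and 0.38557 O.
4.57 wt% FeO ÷ 71.844 g/mol = 0.06361 mol, giving 0.06361 Fe and 0.06361 O.
25.44 wt% CaO ÷ 56.077 g/mol = 0.45366 mol, giving 0.45366 Ca and 0.45366 O.
54.04 wt% SiO2 ÷ 60.083 g/mol = 0.89942 mol, giving 0.89942 Si and 1.79884 O.
Oxygen sums to 2.70168; scaling by 6/2.70168 = 2.22084 puts the formula on 6 O.
Fe: 0.06361 × 2.22084 = 0.141 atoms per formula unit.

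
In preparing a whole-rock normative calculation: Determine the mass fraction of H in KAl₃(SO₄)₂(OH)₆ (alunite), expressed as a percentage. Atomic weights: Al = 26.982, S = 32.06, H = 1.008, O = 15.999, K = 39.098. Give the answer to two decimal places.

Formula mass = 1·39.098 + 3·26.982 + 2·32.06 + 14·15.999 + 6·1.008 = 414.198 g/mol, of which 6.048 g is H.
So H makes up 6.048/414.198 = 0.0146 of the mass, i.e. 1.46%.

1.46 weight percent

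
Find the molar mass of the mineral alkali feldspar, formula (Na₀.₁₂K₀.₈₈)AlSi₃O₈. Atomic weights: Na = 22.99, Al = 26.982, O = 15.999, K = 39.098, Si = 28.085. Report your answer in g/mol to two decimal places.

M = 0.12*22.99 + 0.88*39.098 + 1*26.982 + 3*28.085 + 8*15.999

276.39 g/mol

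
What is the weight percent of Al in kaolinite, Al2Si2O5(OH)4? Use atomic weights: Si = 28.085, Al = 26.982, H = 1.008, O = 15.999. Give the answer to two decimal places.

20.90 mass %

Molar mass of Al2Si2O5(OH)4: 2·26.982 + 2·28.085 + 9·15.999 + 4·1.008 = 258.157 g/mol.
Mass of Al per formula unit: 2 × 26.982 = 53.964 g.
Weight fraction Al = 53.964 / 258.157 = 0.2090.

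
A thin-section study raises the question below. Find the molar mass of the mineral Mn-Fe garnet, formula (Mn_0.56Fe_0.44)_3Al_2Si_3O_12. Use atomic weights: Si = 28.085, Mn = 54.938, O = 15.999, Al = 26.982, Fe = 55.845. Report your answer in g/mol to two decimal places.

Mn: 1.68 × 54.938 = 92.2958
Fe: 1.32 × 55.845 = 73.7154
Al: 2 × 26.982 = 53.9640
Si: 3 × 28.085 = 84.2550
O: 12 × 15.999 = 191.9880
Summing the contributions gives the formula mass.

496.22 g/mol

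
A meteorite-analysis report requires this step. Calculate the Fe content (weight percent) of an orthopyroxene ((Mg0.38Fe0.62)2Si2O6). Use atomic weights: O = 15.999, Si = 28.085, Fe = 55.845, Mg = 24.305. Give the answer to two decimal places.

M((Mg0.38Fe0.62)2Si2O6) = 239.884 g/mol.
Fe contributes 1.24 × 55.845 = 69.248 g per mole.
69.248/239.884 = 0.2887 → 28.87%.

28.87 weight percent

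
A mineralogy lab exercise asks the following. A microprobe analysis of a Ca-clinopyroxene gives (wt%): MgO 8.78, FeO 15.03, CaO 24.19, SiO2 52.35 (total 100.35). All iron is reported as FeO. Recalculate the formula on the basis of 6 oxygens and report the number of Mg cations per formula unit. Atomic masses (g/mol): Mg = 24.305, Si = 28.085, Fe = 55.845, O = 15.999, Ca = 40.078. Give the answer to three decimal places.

0.503 Mg apfu

8.78 wt% MgO ÷ 40.304 g/mol = 0.21784 mol, giving 0.21784 Mg and 0.21784 O.
15.03 wt% FeO ÷ 71.844 g/mol = 0.20920 mol, giving 0.20920 Fe and 0.20920 O.
24.19 wt% CaO ÷ 56.077 g/mol = 0.43137 mol, giving 0.43137 Ca and 0.43137 O.
52.35 wt% SiO2 ÷ 60.083 g/mol = 0.87129 mol, giving 0.87129 Si and 1.74258 O.
Oxygen sums to 2.60099; scaling by 6/2.60099 = 2.30681 puts the formula on 6 O.
Mg: 0.21784 × 2.30681 = 0.503 atoms per formula unit.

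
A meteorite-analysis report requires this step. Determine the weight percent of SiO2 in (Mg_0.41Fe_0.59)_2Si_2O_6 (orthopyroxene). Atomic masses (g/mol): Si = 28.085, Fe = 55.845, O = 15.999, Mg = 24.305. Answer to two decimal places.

50.49 wt%

M((Mg_0.41Fe_0.59)_2Si_2O_6) = 237.991 g/mol; M(SiO2) = 60.083 g/mol.
Moles SiO2 per formula unit = 2 Si ÷ 1 = 2.0000.
SiO2 fraction = (2.0000 × 60.083) / 237.991 = 120.166/237.991 = 0.5049.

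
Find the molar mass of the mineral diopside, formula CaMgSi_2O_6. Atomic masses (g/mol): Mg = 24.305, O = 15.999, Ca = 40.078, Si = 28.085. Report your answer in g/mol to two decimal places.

216.55 g/mol

Ca: 1 × 40.078 = 40.0780
Mg: 1 × 24.305 = 24.3050
Si: 2 × 28.085 = 56.1700
O: 6 × 15.999 = 95.9940
Summing the contributions gives the formula mass.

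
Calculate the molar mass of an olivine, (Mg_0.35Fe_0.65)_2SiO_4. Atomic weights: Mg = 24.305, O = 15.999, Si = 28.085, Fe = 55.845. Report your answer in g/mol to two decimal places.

181.69 g/mol

M = 0.70*24.305 + 1.30*55.845 + 1*28.085 + 4*15.999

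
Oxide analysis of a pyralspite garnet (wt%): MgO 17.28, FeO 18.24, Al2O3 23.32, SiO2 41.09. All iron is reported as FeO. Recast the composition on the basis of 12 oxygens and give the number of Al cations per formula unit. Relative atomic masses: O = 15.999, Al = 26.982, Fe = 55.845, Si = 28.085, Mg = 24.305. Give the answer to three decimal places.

MgO: 17.28/40.304 = 0.42874 mol → 0.42874 mol Mg, 0.42874 mol O.
FeO: 18.24/71.844 = 0.25388 mol → 0.25388 mol Fe, 0.25388 mol O.
Al2O3: 23.32/101.961 = 0.22871 mol → 0.45742 mol Al, 0.68613 mol O.
SiO2: 41.09/60.083 = 0.68389 mol → 0.68389 mol Si, 1.36778 mol O.
Total oxygen = 2.73653 mol. Normalization factor = 12/2.73653 = 4.38512.
Al per 12 O = 0.45742 × 4.38512 = 2.006.

2.006 Al apfu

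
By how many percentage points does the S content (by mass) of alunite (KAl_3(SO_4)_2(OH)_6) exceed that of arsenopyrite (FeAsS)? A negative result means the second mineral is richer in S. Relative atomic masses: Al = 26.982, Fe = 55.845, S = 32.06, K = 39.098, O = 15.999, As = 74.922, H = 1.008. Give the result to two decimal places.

M(KAl_3(SO_4)_2(OH)_6) = 414.198 g/mol, so wt% S = 64.120/414.198 × 100 = 15.48%.
M(FeAsS) = 162.827 g/mol, so wt% S = 32.060/162.827 × 100 = 19.69%.
15.48 − 19.69 = -4.21 pp.

-4.21 percentage points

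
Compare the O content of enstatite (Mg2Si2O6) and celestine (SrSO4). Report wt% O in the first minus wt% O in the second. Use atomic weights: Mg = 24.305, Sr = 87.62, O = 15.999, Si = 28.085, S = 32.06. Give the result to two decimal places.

O in Mg2Si2O6: molar mass 200.774 g/mol; 6×15.999 = 95.994 g → 47.81 wt%.
O in SrSO4: molar mass 183.676 g/mol; 4×15.999 = 63.996 g → 34.84 wt%.
Difference = 47.81 − 34.84 = 12.97 percentage points.

12.97 percentage points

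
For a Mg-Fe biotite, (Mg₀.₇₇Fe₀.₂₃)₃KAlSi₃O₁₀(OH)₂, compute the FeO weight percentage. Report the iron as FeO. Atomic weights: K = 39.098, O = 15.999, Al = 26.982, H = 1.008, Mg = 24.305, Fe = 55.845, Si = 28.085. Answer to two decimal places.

11.29 wt%

Molar mass of (Mg₀.₇₇Fe₀.₂₃)₃KAlSi₃O₁₀(OH)₂ = 2.31×24.305 + 0.69×55.845 + 1×39.098 + 1×26.982 + 3×28.085 + 12×15.999 + 2×1.008 = 439.017 g/mol.
Each formula unit contains 0.69 Fe, equivalent to 0.69/1 = 0.6900 mol FeO.
M(FeO) = 1×55.845 + 1×15.999 = 71.844 g/mol.
Mass of FeO per formula unit = 0.6900 × 71.844 = 49.572 g.
FeO wt% = 49.572 / 439.017 × 100 = 11.29%.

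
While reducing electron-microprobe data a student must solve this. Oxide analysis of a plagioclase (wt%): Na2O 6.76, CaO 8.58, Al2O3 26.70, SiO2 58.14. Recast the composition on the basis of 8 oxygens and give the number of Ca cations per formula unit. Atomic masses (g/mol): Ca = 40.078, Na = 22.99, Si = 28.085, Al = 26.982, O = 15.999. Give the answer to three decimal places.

Na2O: 6.76/61.979 = 0.10907 mol → 0.21814 mol Na, 0.10907 mol O.
CaO: 8.58/56.077 = 0.15300 mol → 0.15300 mol Ca, 0.15300 mol O.
Al2O3: 26.70/101.961 = 0.26186 mol → 0.52372 mol Al, 0.78558 mol O.
SiO2: 58.14/60.083 = 0.96766 mol → 0.96766 mol Si, 1.93532 mol O.
Total oxygen = 2.98297 mol. Normalization factor = 8/2.98297 = 2.68189.
Ca per 8 O = 0.15300 × 2.68189 = 0.410.

0.410 Ca apfu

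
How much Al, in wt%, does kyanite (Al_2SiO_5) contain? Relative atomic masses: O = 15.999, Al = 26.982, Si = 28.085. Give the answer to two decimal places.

Molar mass of Al_2SiO_5: 2×26.982 + 1×28.085 + 5×15.999 = 162.044 g/mol.
Mass of Al per formula unit: 2 × 26.982 = 53.964 g.
Weight fraction Al = 53.964 / 162.044 = 0.3330.

33.30 wt%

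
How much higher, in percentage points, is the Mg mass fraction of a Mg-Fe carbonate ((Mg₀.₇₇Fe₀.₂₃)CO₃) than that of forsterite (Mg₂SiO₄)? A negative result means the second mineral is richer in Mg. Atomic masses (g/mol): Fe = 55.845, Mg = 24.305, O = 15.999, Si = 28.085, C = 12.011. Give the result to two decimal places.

-14.11 percentage points

M((Mg₀.₇₇Fe₀.₂₃)CO₃) = 91.567 g/mol, so wt% Mg = 18.715/91.567 × 100 = 20.44%.
M(Mg₂SiO₄) = 140.691 g/mol, so wt% Mg = 48.610/140.691 × 100 = 34.55%.
20.44 − 34.55 = -14.11 pp.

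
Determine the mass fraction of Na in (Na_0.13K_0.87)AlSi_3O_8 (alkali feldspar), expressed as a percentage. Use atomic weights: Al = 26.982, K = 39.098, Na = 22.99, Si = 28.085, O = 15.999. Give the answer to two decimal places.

1.08 mass %

Molar mass of (Na_0.13K_0.87)AlSi_3O_8: 0.13·22.99 + 0.87·39.098 + 1·26.982 + 3·28.085 + 8·15.999 = 276.233 g/mol.
Mass of Na per formula unit: 0.13 × 22.99 = 2.989 g.
Weight fraction Na = 2.989 / 276.233 = 0.0108.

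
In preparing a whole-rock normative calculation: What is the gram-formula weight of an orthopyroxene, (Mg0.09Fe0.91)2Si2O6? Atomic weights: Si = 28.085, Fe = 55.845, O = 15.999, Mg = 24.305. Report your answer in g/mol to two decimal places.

Mg: 0.18 × 24.305 = 4.3749
Fe: 1.82 × 55.845 = 101.6379
Si: 2 × 28.085 = 56.1700
O: 6 × 15.999 = 95.9940
Summing the contributions gives the formula mass.

258.18 g/mol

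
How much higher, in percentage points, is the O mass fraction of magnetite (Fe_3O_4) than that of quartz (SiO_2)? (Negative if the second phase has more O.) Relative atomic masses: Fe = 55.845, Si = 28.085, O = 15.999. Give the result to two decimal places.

-25.62 percentage points

M(Fe_3O_4) = 231.531 g/mol, so wt% O = 63.996/231.531 × 100 = 27.64%.
M(SiO_2) = 60.083 g/mol, so wt% O = 31.998/60.083 × 100 = 53.26%.
27.64 − 53.26 = -25.62 pp.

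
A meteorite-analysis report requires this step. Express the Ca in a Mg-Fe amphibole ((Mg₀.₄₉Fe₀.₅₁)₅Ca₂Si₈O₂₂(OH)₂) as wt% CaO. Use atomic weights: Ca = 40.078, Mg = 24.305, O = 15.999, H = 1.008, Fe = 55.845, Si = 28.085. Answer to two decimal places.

12.56 wt%

Molar mass of (Mg₀.₄₉Fe₀.₅₁)₅Ca₂Si₈O₂₂(OH)₂ = 2.45*24.305 + 2.55*55.845 + 2*40.078 + 8*28.085 + 24*15.999 + 2*1.008 = 892.780 g/mol.
Each formula unit contains 2 Ca, equivalent to 2/1 = 2.0000 mol CaO.
M(CaO) = 1×40.078 + 1×15.999 = 56.077 g/mol.
Mass of CaO per formula unit = 2.0000 × 56.077 = 112.154 g.
CaO wt% = 112.154 / 892.780 × 100 = 12.56%.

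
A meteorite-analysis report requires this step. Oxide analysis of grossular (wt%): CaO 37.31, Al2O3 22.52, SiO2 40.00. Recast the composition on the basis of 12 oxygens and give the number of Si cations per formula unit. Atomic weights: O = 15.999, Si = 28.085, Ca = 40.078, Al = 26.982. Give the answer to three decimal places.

CaO (M=56.077): mol = 0.66534; Ca = 0.66534, O = 0.66534.
Al2O3 (M=101.961): mol = 0.22087; Al = 0.44174, O = 0.66261.
SiO2 (M=60.083): mol = 0.66575; Si = 0.66575, O = 1.33150.
ΣO = 2.65945; factor = 12/ΣO = 4.51221.
Si apfu = 0.66575 × 4.51221 = 3.004.

3.004 Si apfu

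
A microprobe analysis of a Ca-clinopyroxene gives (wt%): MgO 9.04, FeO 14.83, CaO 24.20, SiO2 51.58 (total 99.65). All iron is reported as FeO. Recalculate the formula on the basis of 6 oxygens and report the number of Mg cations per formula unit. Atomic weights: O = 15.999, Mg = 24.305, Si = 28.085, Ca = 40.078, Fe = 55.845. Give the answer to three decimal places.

MgO: 9.04/40.304 = 0.22430 mol → 0.22430 mol Mg, 0.22430 mol O.
FeO: 14.83/71.844 = 0.20642 mol → 0.20642 mol Fe, 0.20642 mol O.
CaO: 24.20/56.077 = 0.43155 mol → 0.43155 mol Ca, 0.43155 mol O.
SiO2: 51.58/60.083 = 0.85848 mol → 0.85848 mol Si, 1.71696 mol O.
Total oxygen = 2.57923 mol. Normalization factor = 6/2.57923 = 2.32628.
Mg per 6 O = 0.22430 × 2.32628 = 0.522.

0.522 Mg apfu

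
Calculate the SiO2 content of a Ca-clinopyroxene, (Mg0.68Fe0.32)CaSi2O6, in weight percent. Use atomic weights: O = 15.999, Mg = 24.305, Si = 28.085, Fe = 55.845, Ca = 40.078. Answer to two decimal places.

M((Mg0.68Fe0.32)CaSi2O6) = 226.640 g/mol; M(SiO2) = 60.083 g/mol.
Moles SiO2 per formula unit = 2 Si ÷ 1 = 2.0000.
SiO2 fraction = (2.0000 × 60.083) / 226.640 = 120.166/226.640 = 0.5302.

53.02 wt%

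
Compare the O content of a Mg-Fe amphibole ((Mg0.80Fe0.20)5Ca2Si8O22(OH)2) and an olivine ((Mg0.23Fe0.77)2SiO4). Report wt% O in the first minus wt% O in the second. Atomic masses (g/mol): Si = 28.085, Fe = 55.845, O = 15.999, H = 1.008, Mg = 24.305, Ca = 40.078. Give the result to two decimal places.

First mineral: 383.976 g O in 843.893 g formula = 45.50 wt% O.
Second mineral: 63.996 g O in 189.263 g formula = 33.81 wt% O.
45.50% − 33.81% gives a difference of 11.69 percentage points.

11.69 percentage points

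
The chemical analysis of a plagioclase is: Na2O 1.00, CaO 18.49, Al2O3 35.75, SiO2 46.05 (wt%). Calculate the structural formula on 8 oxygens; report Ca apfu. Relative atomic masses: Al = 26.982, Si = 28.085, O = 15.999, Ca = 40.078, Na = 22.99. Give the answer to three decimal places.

0.900 Ca apfu

Na2O (M=61.979): mol = 0.01613; Na = 0.03226, O = 0.01613.
CaO (M=56.077): mol = 0.32973; Ca = 0.32973, O = 0.32973.
Al2O3 (M=101.961): mol = 0.35062; Al = 0.70124, O = 1.05186.
SiO2 (M=60.083): mol = 0.76644; Si = 0.76644, O = 1.53288.
ΣO = 2.93060; factor = 8/ΣO = 2.72982.
Ca apfu = 0.32973 × 2.72982 = 0.900.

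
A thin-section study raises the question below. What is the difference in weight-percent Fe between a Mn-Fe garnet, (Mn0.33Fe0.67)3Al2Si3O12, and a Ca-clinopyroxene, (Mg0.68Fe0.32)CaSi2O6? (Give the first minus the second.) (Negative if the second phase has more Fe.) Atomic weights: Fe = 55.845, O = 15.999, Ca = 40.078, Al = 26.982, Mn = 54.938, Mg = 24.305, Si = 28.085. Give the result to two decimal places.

14.71 percentage points

First mineral: 112.248 g Fe in 496.844 g formula = 22.59 wt% Fe.
Second mineral: 17.870 g Fe in 226.640 g formula = 7.88 wt% Fe.
22.59% − 7.88% gives a difference of 14.71 percentage points.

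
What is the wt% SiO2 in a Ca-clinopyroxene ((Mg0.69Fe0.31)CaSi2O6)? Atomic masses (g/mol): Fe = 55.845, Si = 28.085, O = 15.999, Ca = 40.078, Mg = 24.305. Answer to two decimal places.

Formula mass = 226.324 g/mol.
2 Si → 2.0000 mol SiO2 per formula unit; M(SiO2) = 60.083, so SiO2 mass = 120.166 g.
120.166/226.324 × 100 = 53.09 wt%.

53.09 wt%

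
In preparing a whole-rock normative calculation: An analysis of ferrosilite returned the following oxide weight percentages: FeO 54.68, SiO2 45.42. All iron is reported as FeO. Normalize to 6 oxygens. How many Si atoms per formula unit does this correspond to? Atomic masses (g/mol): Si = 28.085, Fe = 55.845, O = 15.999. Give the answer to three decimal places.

1.995 Si apfu

FeO (M=71.844): mol = 0.76109; Fe = 0.76109, O = 0.76109.
SiO2 (M=60.083): mol = 0.75595; Si = 0.75595, O = 1.51190.
ΣO = 2.27299; factor = 6/ΣO = 2.63969.
Si apfu = 0.75595 × 2.63969 = 1.995.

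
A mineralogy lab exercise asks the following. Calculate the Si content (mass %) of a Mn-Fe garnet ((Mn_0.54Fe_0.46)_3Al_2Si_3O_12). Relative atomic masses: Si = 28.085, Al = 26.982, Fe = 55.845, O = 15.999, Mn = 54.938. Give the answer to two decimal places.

16.98 mass %

Formula mass = 1.62*54.938 + 1.38*55.845 + 2*26.982 + 3*28.085 + 12*15.999 = 496.273 g/mol, of which 84.255 g is Si.
So Si makes up 84.255/496.273 = 0.1698 of the mass, i.e. 16.98%.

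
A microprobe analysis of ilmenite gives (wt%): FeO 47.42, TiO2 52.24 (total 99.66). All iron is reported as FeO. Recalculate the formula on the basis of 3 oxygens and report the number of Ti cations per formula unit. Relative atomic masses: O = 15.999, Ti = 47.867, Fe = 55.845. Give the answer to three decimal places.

FeO (M=71.844): mol = 0.66004; Fe = 0.66004, O = 0.66004.
TiO2 (M=79.865): mol = 0.65410; Ti = 0.65410, O = 1.30820.
ΣO = 1.96824; factor = 3/ΣO = 1.52420.
Ti apfu = 0.65410 × 1.52420 = 0.997.

0.997 Ti apfu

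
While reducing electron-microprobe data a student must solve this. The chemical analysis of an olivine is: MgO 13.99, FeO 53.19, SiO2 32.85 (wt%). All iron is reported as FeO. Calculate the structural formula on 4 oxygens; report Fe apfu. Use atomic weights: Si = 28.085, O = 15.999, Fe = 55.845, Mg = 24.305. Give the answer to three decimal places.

MgO: 13.99/40.304 = 0.34711 mol → 0.34711 mol Mg, 0.34711 mol O.
FeO: 53.19/71.844 = 0.74035 mol → 0.74035 mol Fe, 0.74035 mol O.
SiO2: 32.85/60.083 = 0.54674 mol → 0.54674 mol Si, 1.09348 mol O.
Total oxygen = 2.18094 mol. Normalization factor = 4/2.18094 = 1.83407.
Fe per 4 O = 0.74035 × 1.83407 = 1.358.

1.358 Fe apfu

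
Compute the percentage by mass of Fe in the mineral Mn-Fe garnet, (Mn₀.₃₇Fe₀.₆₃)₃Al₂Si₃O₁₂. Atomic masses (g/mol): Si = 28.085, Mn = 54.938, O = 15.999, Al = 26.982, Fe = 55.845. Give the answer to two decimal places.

21.25 wt%

M((Mn₀.₃₇Fe₀.₆₃)₃Al₂Si₃O₁₂) = 496.735 g/mol.
Fe contributes 1.89 × 55.845 = 105.547 g per mole.
105.547/496.735 = 0.2125 → 21.25%.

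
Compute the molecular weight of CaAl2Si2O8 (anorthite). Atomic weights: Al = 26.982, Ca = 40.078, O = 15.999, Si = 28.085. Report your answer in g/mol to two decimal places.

278.20 g/mol

The formula mass is the sum 1×40.078 + 2×26.982 + 2×28.085 + 8×15.999.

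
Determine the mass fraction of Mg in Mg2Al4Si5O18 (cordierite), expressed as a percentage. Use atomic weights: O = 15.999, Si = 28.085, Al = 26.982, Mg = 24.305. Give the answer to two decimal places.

8.31 mass %

M(Mg2Al4Si5O18) = 584.945 g/mol.
Mg contributes 2 × 24.305 = 48.610 g per mole.
48.610/584.945 = 0.0831 → 8.31%.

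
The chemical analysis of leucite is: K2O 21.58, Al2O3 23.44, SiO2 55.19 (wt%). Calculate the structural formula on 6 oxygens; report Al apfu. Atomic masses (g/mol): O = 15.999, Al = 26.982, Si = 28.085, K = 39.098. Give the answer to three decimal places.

1.001 Al apfu

K2O (M=94.195): mol = 0.22910; K = 0.45820, O = 0.22910.
Al2O3 (M=101.961): mol = 0.22989; Al = 0.45978, O = 0.68967.
SiO2 (M=60.083): mol = 0.91856; Si = 0.91856, O = 1.83712.
ΣO = 2.75589; factor = 6/ΣO = 2.17716.
Al apfu = 0.45978 × 2.17716 = 1.001.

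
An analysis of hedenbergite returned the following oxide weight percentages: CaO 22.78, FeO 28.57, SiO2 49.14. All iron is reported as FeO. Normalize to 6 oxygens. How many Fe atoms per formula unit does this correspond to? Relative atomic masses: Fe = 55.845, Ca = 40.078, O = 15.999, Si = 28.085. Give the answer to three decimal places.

0.978 Fe apfu

22.78 wt% CaO ÷ 56.077 g/mol = 0.40623 mol, giving 0.40623 Ca and 0.40623 O.
28.57 wt% FeO ÷ 71.844 g/mol = 0.39767 mol, giving 0.39767 Fe and 0.39767 O.
49.14 wt% SiO2 ÷ 60.083 g/mol = 0.81787 mol, giving 0.81787 Si and 1.63574 O.
Oxygen sums to 2.43964; scaling by 6/2.43964 = 2.45938 puts the formula on 6 O.
Fe: 0.39767 × 2.45938 = 0.978 atoms per formula unit.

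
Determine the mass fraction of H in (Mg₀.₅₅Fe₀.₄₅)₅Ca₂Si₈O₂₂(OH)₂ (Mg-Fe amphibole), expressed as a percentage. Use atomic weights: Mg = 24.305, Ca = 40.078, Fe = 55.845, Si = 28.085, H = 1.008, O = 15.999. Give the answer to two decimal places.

0.23 mass %

Molar mass of (Mg₀.₅₅Fe₀.₄₅)₅Ca₂Si₈O₂₂(OH)₂: 2.75*24.305 + 2.25*55.845 + 2*40.078 + 8*28.085 + 24*15.999 + 2*1.008 = 883.318 g/mol.
Mass of H per formula unit: 2 × 1.008 = 2.016 g.
Weight fraction H = 2.016 / 883.318 = 0.0023.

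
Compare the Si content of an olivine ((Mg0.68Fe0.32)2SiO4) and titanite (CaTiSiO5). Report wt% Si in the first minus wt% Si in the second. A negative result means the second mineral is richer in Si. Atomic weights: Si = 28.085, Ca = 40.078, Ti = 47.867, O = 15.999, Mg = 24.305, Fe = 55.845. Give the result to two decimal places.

M((Mg0.68Fe0.32)2SiO4) = 160.877 g/mol, so wt% Si = 28.085/160.877 × 100 = 17.46%.
M(CaTiSiO5) = 196.025 g/mol, so wt% Si = 28.085/196.025 × 100 = 14.33%.
17.46 − 14.33 = 3.13 pp.

3.13 percentage points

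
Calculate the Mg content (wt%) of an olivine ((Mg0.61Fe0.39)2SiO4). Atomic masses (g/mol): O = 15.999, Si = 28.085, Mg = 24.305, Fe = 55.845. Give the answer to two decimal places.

Formula mass = 1.22·24.305 + 0.78·55.845 + 1·28.085 + 4·15.999 = 165.292 g/mol, of which 29.652 g is Mg.
So Mg makes up 29.652/165.292 = 0.1794 of the mass, i.e. 17.94%.

17.94 wt%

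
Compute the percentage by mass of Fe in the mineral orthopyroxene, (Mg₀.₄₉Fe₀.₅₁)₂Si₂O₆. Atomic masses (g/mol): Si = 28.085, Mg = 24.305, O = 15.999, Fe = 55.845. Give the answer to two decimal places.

24.45 weight percent

M((Mg₀.₄₉Fe₀.₅₁)₂Si₂O₆) = 232.945 g/mol.
Fe contributes 1.02 × 55.845 = 56.962 g per mole.
56.962/232.945 = 0.2445 → 24.45%.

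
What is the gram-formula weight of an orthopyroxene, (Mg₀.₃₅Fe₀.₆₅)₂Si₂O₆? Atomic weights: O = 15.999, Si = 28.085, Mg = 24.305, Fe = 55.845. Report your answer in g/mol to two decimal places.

M = 0.70·24.305 + 1.30·55.845 + 2·28.085 + 6·15.999

241.78 g/mol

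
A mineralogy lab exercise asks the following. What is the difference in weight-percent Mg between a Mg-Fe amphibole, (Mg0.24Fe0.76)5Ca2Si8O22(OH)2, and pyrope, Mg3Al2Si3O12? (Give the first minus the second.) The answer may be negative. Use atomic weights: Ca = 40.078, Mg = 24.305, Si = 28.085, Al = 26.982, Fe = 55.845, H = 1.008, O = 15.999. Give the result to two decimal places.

First mineral: 29.166 g Mg in 932.205 g formula = 3.13 wt% Mg.
Second mineral: 72.915 g Mg in 403.122 g formula = 18.09 wt% Mg.
3.13% − 18.09% gives a difference of -14.96 percentage points.

-14.96 percentage points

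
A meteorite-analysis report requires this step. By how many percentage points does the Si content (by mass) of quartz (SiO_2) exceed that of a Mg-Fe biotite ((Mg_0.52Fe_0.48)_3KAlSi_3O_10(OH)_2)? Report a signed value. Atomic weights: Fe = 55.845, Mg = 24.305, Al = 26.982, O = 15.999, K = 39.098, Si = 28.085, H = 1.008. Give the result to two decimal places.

First mineral: 28.085 g Si in 60.083 g formula = 46.74 wt% Si.
Second mineral: 84.255 g Si in 462.672 g formula = 18.21 wt% Si.
46.74% − 18.21% gives a difference of 28.53 percentage points.

28.53 percentage points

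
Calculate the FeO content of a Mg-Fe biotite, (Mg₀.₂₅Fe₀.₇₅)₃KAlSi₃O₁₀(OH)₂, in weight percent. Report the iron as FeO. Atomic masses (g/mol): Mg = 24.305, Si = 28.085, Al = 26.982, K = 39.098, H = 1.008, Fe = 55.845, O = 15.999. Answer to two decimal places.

33.11 wt%

Molar mass of (Mg₀.₂₅Fe₀.₇₅)₃KAlSi₃O₁₀(OH)₂ = 0.75×24.305 + 2.25×55.845 + 1×39.098 + 1×26.982 + 3×28.085 + 12×15.999 + 2×1.008 = 488.219 g/mol.
Each formula unit contains 2.25 Fe, equivalent to 2.25/1 = 2.2500 mol FeO.
M(FeO) = 1×55.845 + 1×15.999 = 71.844 g/mol.
Mass of FeO per formula unit = 2.2500 × 71.844 = 161.649 g.
FeO wt% = 161.649 / 488.219 × 100 = 33.11%.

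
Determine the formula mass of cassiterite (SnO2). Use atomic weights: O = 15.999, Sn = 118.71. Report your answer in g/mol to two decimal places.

The formula mass is the sum 1*118.71 + 2*15.999.

150.71 g/mol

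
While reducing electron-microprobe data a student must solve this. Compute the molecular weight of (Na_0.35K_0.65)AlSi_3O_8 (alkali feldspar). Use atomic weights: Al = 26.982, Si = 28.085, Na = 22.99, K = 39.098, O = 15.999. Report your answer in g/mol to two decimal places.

272.69 g/mol

The formula mass is the sum 0.35·22.99 + 0.65·39.098 + 1·26.982 + 3·28.085 + 8·15.999.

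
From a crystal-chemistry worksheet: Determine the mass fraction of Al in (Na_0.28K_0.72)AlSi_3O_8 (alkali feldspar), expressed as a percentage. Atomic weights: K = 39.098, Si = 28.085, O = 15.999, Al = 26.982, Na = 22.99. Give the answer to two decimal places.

M((Na_0.28K_0.72)AlSi_3O_8) = 273.817 g/mol.
Al contributes 1 × 26.982 = 26.982 g per mole.
26.982/273.817 = 0.0985 → 9.85%.

9.85 mass %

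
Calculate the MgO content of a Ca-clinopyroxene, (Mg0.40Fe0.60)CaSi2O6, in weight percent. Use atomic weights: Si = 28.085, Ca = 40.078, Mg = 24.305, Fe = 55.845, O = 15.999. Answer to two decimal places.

6.85 wt%

Molar mass of (Mg0.40Fe0.60)CaSi2O6 = 0.40×24.305 + 0.60×55.845 + 1×40.078 + 2×28.085 + 6×15.999 = 235.471 g/mol.
Each formula unit contains 0.40 Mg, equivalent to 0.40/1 = 0.4000 mol MgO.
M(MgO) = 1×24.305 + 1×15.999 = 40.304 g/mol.
Mass of MgO per formula unit = 0.4000 × 40.304 = 16.122 g.
MgO wt% = 16.122 / 235.471 × 100 = 6.85%.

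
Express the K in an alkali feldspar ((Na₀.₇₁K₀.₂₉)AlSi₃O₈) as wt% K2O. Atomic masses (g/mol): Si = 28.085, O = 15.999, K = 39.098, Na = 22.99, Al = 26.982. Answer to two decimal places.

5.12 wt%

Molar mass of (Na₀.₇₁K₀.₂₉)AlSi₃O₈ = 0.71*22.99 + 0.29*39.098 + 1*26.982 + 3*28.085 + 8*15.999 = 266.890 g/mol.
Each formula unit contains 0.29 K, equivalent to 0.29/2 = 0.1450 mol K2O.
M(K2O) = 2×39.098 + 1×15.999 = 94.195 g/mol.
Mass of K2O per formula unit = 0.1450 × 94.195 = 13.658 g.
K2O wt% = 13.658 / 266.890 × 100 = 5.12%.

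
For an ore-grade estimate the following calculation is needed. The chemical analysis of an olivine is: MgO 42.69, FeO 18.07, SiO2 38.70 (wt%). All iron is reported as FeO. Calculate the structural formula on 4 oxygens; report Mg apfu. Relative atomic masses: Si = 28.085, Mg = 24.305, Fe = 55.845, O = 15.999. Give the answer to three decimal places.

1.630 Mg apfu

42.69 wt% MgO ÷ 40.304 g/mol = 1.05920 mol, giving 1.05920 Mg and 1.05920 O.
18.07 wt% FeO ÷ 71.844 g/mol = 0.25152 mol, giving 0.25152 Fe and 0.25152 O.
38.70 wt% SiO2 ÷ 60.083 g/mol = 0.64411 mol, giving 0.64411 Si and 1.28822 O.
Oxygen sums to 2.59894; scaling by 4/2.59894 = 1.53909 puts the formula on 4 O.
Mg: 1.05920 × 1.53909 = 1.630 atoms per formula unit.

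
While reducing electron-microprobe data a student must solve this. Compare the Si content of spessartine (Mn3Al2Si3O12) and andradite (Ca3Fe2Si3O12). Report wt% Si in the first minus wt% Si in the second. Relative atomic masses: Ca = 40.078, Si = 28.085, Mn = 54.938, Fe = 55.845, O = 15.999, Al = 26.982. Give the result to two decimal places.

0.44 percentage points

First mineral: 84.255 g Si in 495.021 g formula = 17.02 wt% Si.
Second mineral: 84.255 g Si in 508.167 g formula = 16.58 wt% Si.
17.02% − 16.58% gives a difference of 0.44 percentage points.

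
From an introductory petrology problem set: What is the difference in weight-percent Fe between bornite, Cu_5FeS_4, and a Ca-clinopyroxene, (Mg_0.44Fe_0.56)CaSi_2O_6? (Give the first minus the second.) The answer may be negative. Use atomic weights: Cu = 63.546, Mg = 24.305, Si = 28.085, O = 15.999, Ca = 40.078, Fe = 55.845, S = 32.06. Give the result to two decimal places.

Fe in Cu_5FeS_4: molar mass 501.815 g/mol; 1×55.845 = 55.845 g → 11.13 wt%.
Fe in (Mg_0.44Fe_0.56)CaSi_2O_6: molar mass 234.209 g/mol; 0.56×55.845 = 31.273 g → 13.35 wt%.
Difference = 11.13 − 13.35 = -2.22 percentage points.

-2.22 percentage points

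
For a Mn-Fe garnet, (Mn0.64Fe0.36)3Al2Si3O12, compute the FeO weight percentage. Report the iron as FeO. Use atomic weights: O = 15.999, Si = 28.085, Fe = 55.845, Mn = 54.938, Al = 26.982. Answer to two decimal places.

15.64 wt%

Molar mass of (Mn0.64Fe0.36)3Al2Si3O12 = 1.92*54.938 + 1.08*55.845 + 2*26.982 + 3*28.085 + 12*15.999 = 496.001 g/mol.
Each formula unit contains 1.08 Fe, equivalent to 1.08/1 = 1.0800 mol FeO.
M(FeO) = 1×55.845 + 1×15.999 = 71.844 g/mol.
Mass of FeO per formula unit = 1.0800 × 71.844 = 77.592 g.
FeO wt% = 77.592 / 496.001 × 100 = 15.64%.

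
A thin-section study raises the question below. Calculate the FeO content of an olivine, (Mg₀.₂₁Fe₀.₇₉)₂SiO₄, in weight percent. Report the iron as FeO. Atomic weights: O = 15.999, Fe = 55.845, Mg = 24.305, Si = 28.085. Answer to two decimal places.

Formula mass = 190.524 g/mol.
1.58 Fe → 1.5800 mol FeO per formula unit; M(FeO) = 71.844, so FeO mass = 113.514 g.
113.514/190.524 × 100 = 59.58 wt%.

59.58 wt%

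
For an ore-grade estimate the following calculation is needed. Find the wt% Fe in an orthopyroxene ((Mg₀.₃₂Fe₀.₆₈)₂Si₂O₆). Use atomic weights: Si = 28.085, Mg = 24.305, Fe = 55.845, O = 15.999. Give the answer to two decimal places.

31.17 wt%

Molar mass of (Mg₀.₃₂Fe₀.₆₈)₂Si₂O₆: 0.64·24.305 + 1.36·55.845 + 2·28.085 + 6·15.999 = 243.668 g/mol.
Mass of Fe per formula unit: 1.36 × 55.845 = 75.949 g.
Weight fraction Fe = 75.949 / 243.668 = 0.3117.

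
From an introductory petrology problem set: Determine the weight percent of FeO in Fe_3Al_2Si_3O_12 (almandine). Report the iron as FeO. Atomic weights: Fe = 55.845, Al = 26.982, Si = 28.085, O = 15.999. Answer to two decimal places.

43.30 wt%

Formula mass = 497.742 g/mol.
3 Fe → 3.0000 mol FeO per formula unit; M(FeO) = 71.844, so FeO mass = 215.532 g.
215.532/497.742 × 100 = 43.30 wt%.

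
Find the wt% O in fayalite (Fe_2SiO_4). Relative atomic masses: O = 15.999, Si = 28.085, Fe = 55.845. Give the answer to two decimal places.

M(Fe_2SiO_4) = 203.771 g/mol.
O contributes 4 × 15.999 = 63.996 g per mole.
63.996/203.771 = 0.3141 → 31.41%.

31.41 wt%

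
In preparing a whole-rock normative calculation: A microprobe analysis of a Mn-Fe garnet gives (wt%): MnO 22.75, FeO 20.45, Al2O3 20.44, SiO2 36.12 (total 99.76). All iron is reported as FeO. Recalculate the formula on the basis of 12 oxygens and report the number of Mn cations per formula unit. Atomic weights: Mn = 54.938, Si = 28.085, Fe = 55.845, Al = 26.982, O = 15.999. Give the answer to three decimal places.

1.597 Mn apfu

MnO (M=70.937): mol = 0.32071; Mn = 0.32071, O = 0.32071.
FeO (M=71.844): mol = 0.28464; Fe = 0.28464, O = 0.28464.
Al2O3 (M=101.961): mol = 0.20047; Al = 0.40094, O = 0.60141.
SiO2 (M=60.083): mol = 0.60117; Si = 0.60117, O = 1.20234.
ΣO = 2.40910; factor = 12/ΣO = 4.98111.
Mn apfu = 0.32071 × 4.98111 = 1.597.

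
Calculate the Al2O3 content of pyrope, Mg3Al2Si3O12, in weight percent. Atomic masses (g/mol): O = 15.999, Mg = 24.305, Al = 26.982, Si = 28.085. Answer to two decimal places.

25.29 wt%

Formula mass = 403.122 g/mol.
2 Al → 1.0000 mol Al2O3 per formula unit; M(Al2O3) = 101.961, so Al2O3 mass = 101.961 g.
101.961/403.122 × 100 = 25.29 wt%.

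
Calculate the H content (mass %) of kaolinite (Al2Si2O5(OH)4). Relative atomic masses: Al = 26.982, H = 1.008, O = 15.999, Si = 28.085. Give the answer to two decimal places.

1.56 mass %

Molar mass of Al2Si2O5(OH)4: 2·26.982 + 2·28.085 + 9·15.999 + 4·1.008 = 258.157 g/mol.
Mass of H per formula unit: 4 × 1.008 = 4.032 g.
Weight fraction H = 4.032 / 258.157 = 0.0156.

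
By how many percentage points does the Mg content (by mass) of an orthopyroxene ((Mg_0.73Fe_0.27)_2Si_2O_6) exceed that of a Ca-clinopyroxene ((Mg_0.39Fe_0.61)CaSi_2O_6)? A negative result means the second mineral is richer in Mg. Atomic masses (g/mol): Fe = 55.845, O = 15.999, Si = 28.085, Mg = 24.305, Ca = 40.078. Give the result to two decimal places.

Mg in (Mg_0.73Fe_0.27)_2Si_2O_6: molar mass 217.806 g/mol; 1.46×24.305 = 35.485 g → 16.29 wt%.
Mg in (Mg_0.39Fe_0.61)CaSi_2O_6: molar mass 235.786 g/mol; 0.39×24.305 = 9.479 g → 4.02 wt%.
Difference = 16.29 − 4.02 = 12.27 percentage points.

12.27 percentage points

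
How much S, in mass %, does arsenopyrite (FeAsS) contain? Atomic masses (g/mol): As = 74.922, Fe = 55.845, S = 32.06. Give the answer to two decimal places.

M(FeAsS) = 162.827 g/mol.
S contributes 1 × 32.06 = 32.060 g per mole.
32.060/162.827 = 0.1969 → 19.69%.

19.69 mass %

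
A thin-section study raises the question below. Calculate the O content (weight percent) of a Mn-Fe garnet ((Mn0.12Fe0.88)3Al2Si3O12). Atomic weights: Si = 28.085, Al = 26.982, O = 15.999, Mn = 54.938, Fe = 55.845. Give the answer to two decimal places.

38.60 weight percent

M((Mn0.12Fe0.88)3Al2Si3O12) = 497.415 g/mol.
O contributes 12 × 15.999 = 191.988 g per mole.
191.988/497.415 = 0.3860 → 38.60%.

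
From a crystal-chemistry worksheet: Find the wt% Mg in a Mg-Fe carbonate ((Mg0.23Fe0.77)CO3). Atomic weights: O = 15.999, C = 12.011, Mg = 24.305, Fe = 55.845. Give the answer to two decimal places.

Formula mass = 0.23×24.305 + 0.77×55.845 + 1×12.011 + 3×15.999 = 108.599 g/mol, of which 5.590 g is Mg.
So Mg makes up 5.590/108.599 = 0.0515 of the mass, i.e. 5.15%.

5.15 weight percent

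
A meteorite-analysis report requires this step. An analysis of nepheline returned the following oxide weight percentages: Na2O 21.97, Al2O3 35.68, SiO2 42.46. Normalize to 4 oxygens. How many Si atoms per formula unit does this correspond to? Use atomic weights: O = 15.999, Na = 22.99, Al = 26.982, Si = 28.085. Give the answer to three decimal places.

21.97 wt% Na2O ÷ 61.979 g/mol = 0.35447 mol, giving 0.70894 Na and 0.35447 O.
35.68 wt% Al2O3 ÷ 101.961 g/mol = 0.34994 mol, giving 0.69988 Al and 1.04982 O.
42.46 wt% SiO2 ÷ 60.083 g/mol = 0.70669 mol, giving 0.70669 Si and 1.41338 O.
Oxygen sums to 2.81767; scaling by 4/2.81767 = 1.41961 puts the formula on 4 O.
Si: 0.70669 × 1.41961 = 1.003 atoms per formula unit.

1.003 Si apfu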